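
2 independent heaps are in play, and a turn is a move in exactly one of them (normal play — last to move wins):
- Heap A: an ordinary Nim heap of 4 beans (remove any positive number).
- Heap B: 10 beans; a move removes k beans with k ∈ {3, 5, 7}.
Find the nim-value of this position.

4

Heap A is a plain Nim heap of size 4, so its Grundy value is 4.
For heap B, compute g(0), g(1), … with moves {3, 5, 7}:
k:     0  1  2  3  4  5  6  7  8  9 10
g(k):  0  0  0  1  1  1  2  2  2  3  0
So g(10) = 0.
The value of a disjunctive sum is the nim-sum of the parts.
Combined value = 4 XOR 0 = 4.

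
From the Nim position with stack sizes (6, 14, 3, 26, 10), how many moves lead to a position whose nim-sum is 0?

1

In binary:
  00110  (6)
  01110  (14)
  00011  (3)
  11010  (26)
  01010  (10)
  -----
  11011  (27)
The overall nim-sum is X = 27. A stack of size p has a winning move iff p XOR X < p (reduce it to p XOR X).
  6: 6 XOR 27 = 29 ≥ 6 — no move.
  14: 14 XOR 27 = 21 ≥ 14 — no move.
  3: 3 XOR 27 = 24 ≥ 3 — no move.
  26: 26 XOR 27 = 1 < 26 — winning move (to 1).
  10: 10 XOR 27 = 17 ≥ 10 — no move.
That gives 1 winning move.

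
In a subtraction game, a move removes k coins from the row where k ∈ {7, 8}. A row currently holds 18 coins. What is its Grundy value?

0

Build the Grundy sequence with g(k) = mex{g(k−s) : s ∈ {7, 8}, s ≤ k}:
k:     0  1  2  3  4  5  6  7  8  9 10 11 12 13 14 15 16 17 18
g(k):  0  0  0  0  0  0  0  1  1  1  1  1  1  1  2  0  0  0  0
So g(18) = 0.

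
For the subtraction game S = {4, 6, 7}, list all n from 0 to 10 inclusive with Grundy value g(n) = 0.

0, 1, 2, 3

Build the Grundy sequence with g(k) = mex{g(k−s) : s ∈ {4, 6, 7}, s ≤ k}:
g(0) = mex{} = 0
g(1) = mex{} = 0
g(2) = mex{} = 0
g(3) = mex{} = 0
g(4) = mex{0} = 1
g(5) = mex{0} = 1
g(6) = mex{0} = 1
g(7) = mex{0} = 1
g(8) = mex{0,1} = 2
g(9) = mex{0,1} = 2
g(10) = mex{0,1} = 2
The P-positions (g = 0) in 0..10 are 0, 1, 2, 3.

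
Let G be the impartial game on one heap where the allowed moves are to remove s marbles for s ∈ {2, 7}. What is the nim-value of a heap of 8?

2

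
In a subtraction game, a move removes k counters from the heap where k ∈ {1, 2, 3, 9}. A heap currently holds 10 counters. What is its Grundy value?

Build the Grundy sequence with g(k) = mex{g(k−s) : s ∈ {1, 2, 3, 9}, s ≤ k}:
k:     0  1  2  3  4  5  6  7  8  9 10
g(k):  0  1  2  3  0  1  2  3  0  1  2
So g(10) = 2.

2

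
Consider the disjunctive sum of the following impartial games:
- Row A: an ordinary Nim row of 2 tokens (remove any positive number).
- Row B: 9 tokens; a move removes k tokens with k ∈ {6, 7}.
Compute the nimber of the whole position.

3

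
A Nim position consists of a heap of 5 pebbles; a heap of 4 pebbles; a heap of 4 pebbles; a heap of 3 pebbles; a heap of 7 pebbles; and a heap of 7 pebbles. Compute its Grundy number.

6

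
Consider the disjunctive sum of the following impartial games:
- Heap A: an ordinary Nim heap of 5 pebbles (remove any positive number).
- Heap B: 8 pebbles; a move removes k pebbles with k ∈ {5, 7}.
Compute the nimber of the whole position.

4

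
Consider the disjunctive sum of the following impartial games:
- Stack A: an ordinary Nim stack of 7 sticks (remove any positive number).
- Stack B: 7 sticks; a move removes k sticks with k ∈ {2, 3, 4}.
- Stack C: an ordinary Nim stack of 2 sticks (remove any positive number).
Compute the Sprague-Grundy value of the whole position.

5

Stack A is a plain Nim stack of size 7, so its Grundy value is 7.
Build the Grundy sequence for stack B with g(k) = mex{g(k−s) : s ∈ {2, 3, 4}, s ≤ k}:
g(0) = mex{} = 0
g(1) = mex{} = 0
g(2) = mex{0} = 1
g(3) = mex{0} = 1
g(4) = mex{0,1} = 2
g(5) = mex{0,1} = 2
g(6) = mex{1,2} = 0
g(7) = mex{1,2} = 0
So g(7) = 0.
Stack C is a plain Nim stack of size 2, so its Grundy value is 2.
By the Sprague-Grundy theorem, the Grundy value of a sum of independent games is the XOR of the component values.
Combined value = 7 XOR 0 XOR 2 = 5.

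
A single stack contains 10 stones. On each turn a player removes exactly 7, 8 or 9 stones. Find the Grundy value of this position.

Build the Grundy sequence with g(k) = mex{g(k−s) : s ∈ {7, 8, 9}, s ≤ k}:
g(0) = mex{} = 0
g(1) = mex{} = 0
g(2) = mex{} = 0
g(3) = mex{} = 0
g(4) = mex{} = 0
g(5) = mex{} = 0
g(6) = mex{} = 0
g(7) = mex{0} = 1
g(8) = mex{0} = 1
g(9) = mex{0} = 1
g(10) = mex{0} = 1
So g(10) = 1.

1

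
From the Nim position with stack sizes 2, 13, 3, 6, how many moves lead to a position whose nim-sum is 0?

In binary:
  0010  (2)
  1101  (13)
  0011  (3)
  0110  (6)
  ----
  1010  (10)
The overall nim-sum is X = 10. A stack of size p has a winning move iff p XOR X < p (reduce it to p XOR X).
  2: 2 XOR 10 = 8 ≥ 2 — no move.
  13: 13 XOR 10 = 7 < 13 — winning move (to 7).
  3: 3 XOR 10 = 9 ≥ 3 — no move.
  6: 6 XOR 10 = 12 ≥ 6 — no move.
That gives 1 winning move.

1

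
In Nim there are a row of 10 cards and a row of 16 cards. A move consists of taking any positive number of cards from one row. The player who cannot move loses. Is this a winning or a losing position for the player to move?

Winning position

Write each in binary and XOR column by column:
  01010  (10)
  10000  (16)
  -----
  11010  (26)
The nim-sum is 26 ≠ 0, so this is an N-position: the player to move can win.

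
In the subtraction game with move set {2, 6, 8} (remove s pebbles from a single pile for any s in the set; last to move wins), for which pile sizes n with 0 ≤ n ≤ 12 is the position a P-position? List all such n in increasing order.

0, 1, 4, 5

Compute g(0), g(1), … for moves {2, 6, 8}:
g(0) = mex{} = 0
g(1) = mex{} = 0
g(2) = mex{0} = 1
g(3) = mex{0} = 1
g(4) = mex{1} = 0
g(5) = mex{1} = 0
g(6) = mex{0} = 1
g(7) = mex{0} = 1
g(8) = mex{0,1} = 2
g(9) = mex{0,1} = 2
g(10) = mex{0,1,2} = 3
g(11) = mex{0,1,2} = 3
g(12) = mex{0,1,3} = 2
The P-positions (g = 0) in 0..12 are 0, 1, 4, 5.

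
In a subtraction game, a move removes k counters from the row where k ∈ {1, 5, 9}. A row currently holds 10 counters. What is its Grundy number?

0

Build the Grundy sequence with g(k) = mex{g(k−s) : s ∈ {1, 5, 9}, s ≤ k}:
g(0) = mex{} = 0
g(1) = mex{0} = 1
g(2) = mex{1} = 0
g(3) = mex{0} = 1
g(4) = mex{1} = 0
g(5) = mex{0} = 1
g(6) = mex{1} = 0
g(7) = mex{0} = 1
g(8) = mex{1} = 0
g(9) = mex{0} = 1
g(10) = mex{1} = 0
So g(10) = 0.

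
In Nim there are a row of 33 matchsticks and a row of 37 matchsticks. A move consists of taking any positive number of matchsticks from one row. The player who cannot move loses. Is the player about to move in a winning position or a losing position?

Nim-sum: 33 ^ 37 = 4.
The nim-sum is 4 ≠ 0, so this is an N-position: the player to move can win.

Winning position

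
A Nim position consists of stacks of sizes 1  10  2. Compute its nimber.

9

Bitwise XOR of the heap sizes:
  0001  (1)
  1010  (10)
  0010  (2)
  ----
  1001  (9)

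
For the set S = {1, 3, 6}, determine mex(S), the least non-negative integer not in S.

0

0 is not in the set, so the mex is 0.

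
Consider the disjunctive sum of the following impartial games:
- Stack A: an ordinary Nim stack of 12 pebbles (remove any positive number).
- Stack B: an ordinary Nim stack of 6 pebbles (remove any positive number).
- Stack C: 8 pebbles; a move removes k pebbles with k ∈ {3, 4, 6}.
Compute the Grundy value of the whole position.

8

Stack A is a plain Nim stack of size 12, so its Grundy value is 12.
Stack B is a plain Nim stack of size 6, so its Grundy value is 6.
Build the Grundy sequence for stack C with g(k) = mex{g(k−s) : s ∈ {3, 4, 6}, s ≤ k}:
g(0) = mex{} = 0
g(1) = mex{} = 0
g(2) = mex{} = 0
g(3) = mex{0} = 1
g(4) = mex{0} = 1
g(5) = mex{0} = 1
g(6) = mex{0,1} = 2
g(7) = mex{0,1} = 2
g(8) = mex{0,1} = 2
So g(8) = 2.
By the Sprague-Grundy theorem, the Grundy value of a sum of independent games is the XOR of the component values.
Combined value = 12 XOR 6 XOR 2 = 8.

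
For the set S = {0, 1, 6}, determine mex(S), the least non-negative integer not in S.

2

The values 0, 1 are all present; 2 is the first non-negative integer missing from the set.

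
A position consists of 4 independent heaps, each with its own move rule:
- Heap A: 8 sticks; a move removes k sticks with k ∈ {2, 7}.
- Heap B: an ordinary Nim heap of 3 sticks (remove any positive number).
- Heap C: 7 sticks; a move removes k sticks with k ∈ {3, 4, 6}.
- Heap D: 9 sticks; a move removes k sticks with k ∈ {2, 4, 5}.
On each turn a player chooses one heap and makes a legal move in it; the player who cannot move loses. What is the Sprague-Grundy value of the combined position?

2

Build the Grundy sequence for heap A with g(k) = mex{g(k−s) : s ∈ {2, 7}, s ≤ k}:
g(0) = mex{} = 0
g(1) = mex{} = 0
g(2) = mex{0} = 1
g(3) = mex{0} = 1
g(4) = mex{1} = 0
g(5) = mex{1} = 0
g(6) = mex{0} = 1
g(7) = mex{0} = 1
g(8) = mex{0,1} = 2
So g(8) = 2.
Heap B is a plain Nim heap of size 3, so its Grundy value is 3.
Grundy values for heap C (subtraction set {3, 4, 6}):
g(0) = mex{} = 0
g(1) = mex{} = 0
g(2) = mex{} = 0
g(3) = mex{0} = 1
g(4) = mex{0} = 1
g(5) = mex{0} = 1
g(6) = mex{0,1} = 2
g(7) = mex{0,1} = 2
So g(7) = 2.
For heap D, compute g(0), g(1), … with moves {2, 4, 5}:
g(0) = mex{} = 0
g(1) = mex{} = 0
g(2) = mex{0} = 1
g(3) = mex{0} = 1
g(4) = mex{0,1} = 2
g(5) = mex{0,1} = 2
g(6) = mex{0,1,2} = 3
g(7) = mex{1,2} = 0
g(8) = mex{1,2,3} = 0
g(9) = mex{0,2} = 1
So g(9) = 1.
The value of a disjunctive sum is the nim-sum of the parts.
Combined value = 2 ⊕ 3 ⊕ 2 ⊕ 1 = 2.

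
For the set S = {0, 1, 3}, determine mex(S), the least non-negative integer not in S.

The values 0, 1 are all present; 2 is the first non-negative integer missing from the set.

2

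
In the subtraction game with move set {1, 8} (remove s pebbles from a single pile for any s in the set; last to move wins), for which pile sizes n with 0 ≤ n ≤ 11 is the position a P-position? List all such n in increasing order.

Compute g(0), g(1), … for moves {1, 8}:
k:     0  1  2  3  4  5  6  7  8  9 10 11
g(k):  0  1  0  1  0  1  0  1  2  0  1  0
The P-positions (g = 0) in 0..11 are 0, 2, 4, 6, 9, 11.

0, 2, 4, 6, 9, 11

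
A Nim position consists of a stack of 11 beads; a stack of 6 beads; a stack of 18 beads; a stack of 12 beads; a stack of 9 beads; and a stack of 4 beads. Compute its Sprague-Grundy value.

Write each in binary and XOR column by column:
  01011  (11)
  00110  (6)
  10010  (18)
  01100  (12)
  01001  (9)
  00100  (4)
  -----
  11110  (30)

30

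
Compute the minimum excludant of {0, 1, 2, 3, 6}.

The values 0, 1, 2, 3 are all present; 4 is the first non-negative integer missing from the set.

4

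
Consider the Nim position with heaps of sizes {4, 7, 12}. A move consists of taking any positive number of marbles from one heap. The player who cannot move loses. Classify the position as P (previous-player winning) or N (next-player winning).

Nim-sum: 4 ⊕ 7 ⊕ 12 = 15.
The nim-sum is 15 ≠ 0, so this is an N-position: the player to move can win.

N-position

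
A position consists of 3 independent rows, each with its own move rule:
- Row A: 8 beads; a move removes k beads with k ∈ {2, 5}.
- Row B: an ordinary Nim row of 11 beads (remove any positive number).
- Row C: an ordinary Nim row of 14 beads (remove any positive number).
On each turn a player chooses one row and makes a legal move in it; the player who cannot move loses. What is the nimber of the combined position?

5

Build the Grundy sequence for row A with g(k) = mex{g(k−s) : s ∈ {2, 5}, s ≤ k}:
k:     0  1  2  3  4  5  6  7  8
g(k):  0  0  1  1  0  2  1  0  0
So g(8) = 0.
Row B is a plain Nim row of size 11, so its Grundy value is 11.
Row C is a plain Nim row of size 14, so its Grundy value is 14.
By the Sprague-Grundy theorem, the Grundy value of a sum of independent games is the XOR of the component values.
Combined value = 0 XOR 11 XOR 14 = 5.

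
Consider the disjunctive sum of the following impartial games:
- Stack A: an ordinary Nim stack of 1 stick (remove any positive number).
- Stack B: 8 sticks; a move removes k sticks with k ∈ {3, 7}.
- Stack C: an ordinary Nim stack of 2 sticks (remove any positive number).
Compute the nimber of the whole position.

Stack A is a plain Nim stack of size 1, so its Grundy value is 1.
Build the Grundy sequence for stack B with g(k) = mex{g(k−s) : s ∈ {3, 7}, s ≤ k}:
k:     0  1  2  3  4  5  6  7  8
g(k):  0  0  0  1  1  1  0  2  2
So g(8) = 2.
Stack C is a plain Nim stack of size 2, so its Grundy value is 2.
By the Sprague-Grundy theorem, the Grundy value of a sum of independent games is the XOR of the component values.
Combined value = 1 ⊕ 2 ⊕ 2 = 1.

1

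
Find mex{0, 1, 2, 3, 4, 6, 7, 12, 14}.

5

The values 0, 1, 2, 3, 4 are all present; 5 is the first non-negative integer missing from the set.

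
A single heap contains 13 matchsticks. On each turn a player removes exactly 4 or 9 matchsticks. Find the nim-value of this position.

0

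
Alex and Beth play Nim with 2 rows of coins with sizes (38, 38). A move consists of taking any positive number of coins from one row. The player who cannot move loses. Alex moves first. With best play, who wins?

Write each in binary and XOR column by column:
  100110  (38)
  100110  (38)
  ------
  000000  (0)
The nim-sum is 0, so this is a P-position: the player to move is in a losing position under optimal play; Alex is about to move from it and so loses — Beth wins.

Beth wins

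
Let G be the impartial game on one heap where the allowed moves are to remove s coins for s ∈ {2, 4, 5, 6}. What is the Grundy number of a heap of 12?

Grundy values for subtraction set {2, 4, 5, 6}:
k:     0  1  2  3  4  5  6  7  8  9 10 11 12
g(k):  0  0  1  1  2  2  3  3  0  0  1  1  2
So g(12) = 2.

2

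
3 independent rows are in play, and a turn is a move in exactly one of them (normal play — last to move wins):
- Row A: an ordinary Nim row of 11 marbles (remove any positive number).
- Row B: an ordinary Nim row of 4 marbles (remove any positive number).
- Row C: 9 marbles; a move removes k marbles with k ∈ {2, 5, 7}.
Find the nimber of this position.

Row A is a plain Nim row of size 11, so its Grundy value is 11.
Row B is a plain Nim row of size 4, so its Grundy value is 4.
For row C, compute g(0), g(1), … with moves {2, 5, 7}:
g(0) = mex{} = 0
g(1) = mex{} = 0
g(2) = mex{0} = 1
g(3) = mex{0} = 1
g(4) = mex{1} = 0
g(5) = mex{0,1} = 2
g(6) = mex{0} = 1
g(7) = mex{0,1,2} = 3
g(8) = mex{0,1} = 2
g(9) = mex{0,1,3} = 2
So g(9) = 2.
The value of a disjunctive sum is the nim-sum of the parts.
Combined value = 11 ⊕ 4 ⊕ 2 = 13.

13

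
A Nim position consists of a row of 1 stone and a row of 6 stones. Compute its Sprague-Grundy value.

7

Nim-sum: 1 ⊕ 6 = 7.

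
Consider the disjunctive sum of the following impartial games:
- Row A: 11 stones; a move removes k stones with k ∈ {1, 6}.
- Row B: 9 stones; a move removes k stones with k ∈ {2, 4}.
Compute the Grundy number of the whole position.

1

For row A, compute g(0), g(1), … with moves {1, 6}:
k:     0  1  2  3  4  5  6  7  8  9 10 11
g(k):  0  1  0  1  0  1  2  0  1  0  1  0
So g(11) = 0.
For row B, compute g(0), g(1), … with moves {2, 4}:
g(0) = mex{} = 0
g(1) = mex{} = 0
g(2) = mex{0} = 1
g(3) = mex{0} = 1
g(4) = mex{0,1} = 2
g(5) = mex{0,1} = 2
g(6) = mex{1,2} = 0
g(7) = mex{1,2} = 0
g(8) = mex{0,2} = 1
g(9) = mex{0,2} = 1
So g(9) = 1.
By the Sprague-Grundy theorem, the Grundy value of a sum of independent games is the XOR of the component values.
Combined value = 0 XOR 1 = 1.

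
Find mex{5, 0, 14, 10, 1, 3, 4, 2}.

The values 0, 1, 2, 3, 4, 5 are all present; 6 is the first non-negative integer missing from the set.

6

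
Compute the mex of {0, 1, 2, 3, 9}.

The values 0, 1, 2, 3 are all present; 4 is the first non-negative integer missing from the set.

4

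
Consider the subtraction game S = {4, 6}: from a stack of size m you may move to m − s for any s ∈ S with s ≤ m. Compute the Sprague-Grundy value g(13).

Grundy values for subtraction set {4, 6}:
g(0) = mex{} = 0
g(1) = mex{} = 0
g(2) = mex{} = 0
g(3) = mex{} = 0
g(4) = mex{0} = 1
g(5) = mex{0} = 1
g(6) = mex{0} = 1
g(7) = mex{0} = 1
g(8) = mex{0,1} = 2
g(9) = mex{0,1} = 2
g(10) = mex{1} = 0
g(11) = mex{1} = 0
g(12) = mex{1,2} = 0
g(13) = mex{1,2} = 0
So g(13) = 0.

0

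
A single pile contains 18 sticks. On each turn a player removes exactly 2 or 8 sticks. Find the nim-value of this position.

2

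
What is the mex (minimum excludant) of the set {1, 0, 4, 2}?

3

The values 0, 1, 2 are all present; 3 is the first non-negative integer missing from the set.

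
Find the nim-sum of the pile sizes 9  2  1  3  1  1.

Nim-sum: 9 ⊕ 2 ⊕ 1 ⊕ 3 ⊕ 1 ⊕ 1 = 9.

9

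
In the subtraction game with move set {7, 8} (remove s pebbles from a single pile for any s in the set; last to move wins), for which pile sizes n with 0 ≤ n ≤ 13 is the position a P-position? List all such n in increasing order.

0, 1, 2, 3, 4, 5, 6

Build the Grundy sequence with g(k) = mex{g(k−s) : s ∈ {7, 8}, s ≤ k}:
k:     0  1  2  3  4  5  6  7  8  9 10 11 12 13
g(k):  0  0  0  0  0  0  0  1  1  1  1  1  1  1
The P-positions (g = 0) in 0..13 are 0, 1, 2, 3, 4, 5, 6.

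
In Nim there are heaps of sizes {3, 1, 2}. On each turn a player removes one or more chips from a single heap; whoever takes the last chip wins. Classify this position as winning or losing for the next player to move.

Compute the nim-sum pairwise:
3 ^ 1 = 2
2 ^ 2 = 0
The nim-sum is 0, so this is a P-position: the player to move is in a losing position under optimal play.

Losing position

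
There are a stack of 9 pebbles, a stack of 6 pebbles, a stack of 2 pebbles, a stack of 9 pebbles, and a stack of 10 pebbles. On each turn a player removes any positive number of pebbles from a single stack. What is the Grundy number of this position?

14

Write each in binary and XOR column by column:
  1001  (9)
  0110  (6)
  0010  (2)
  1001  (9)
  1010  (10)
  ----
  1110  (14)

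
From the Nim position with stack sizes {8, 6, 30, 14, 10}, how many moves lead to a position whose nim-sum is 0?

1

Nim-sum: 8 ^ 6 ^ 30 ^ 14 ^ 10 = 20.
The overall nim-sum is X = 20. A stack of size p has a winning move iff p XOR X < p (reduce it to p XOR X).
  8: 8 XOR 20 = 28 ≥ 8 — no move.
  6: 6 XOR 20 = 18 ≥ 6 — no move.
  30: 30 XOR 20 = 10 < 30 — winning move (to 10).
  14: 14 XOR 20 = 26 ≥ 14 — no move.
  10: 10 XOR 20 = 30 ≥ 10 — no move.
That gives 1 winning move.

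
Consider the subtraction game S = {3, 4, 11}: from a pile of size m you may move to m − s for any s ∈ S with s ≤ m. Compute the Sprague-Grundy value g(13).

2

Build the Grundy sequence with g(k) = mex{g(k−s) : s ∈ {3, 4, 11}, s ≤ k}:
g(0) = mex{} = 0
g(1) = mex{} = 0
g(2) = mex{} = 0
g(3) = mex{0} = 1
g(4) = mex{0} = 1
g(5) = mex{0} = 1
g(6) = mex{0,1} = 2
g(7) = mex{1} = 0
g(8) = mex{1} = 0
g(9) = mex{1,2} = 0
g(10) = mex{0,2} = 1
g(11) = mex{0} = 1
g(12) = mex{0} = 1
g(13) = mex{0,1} = 2
So g(13) = 2.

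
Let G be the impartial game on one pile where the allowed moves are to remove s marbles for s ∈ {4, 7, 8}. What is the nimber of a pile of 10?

2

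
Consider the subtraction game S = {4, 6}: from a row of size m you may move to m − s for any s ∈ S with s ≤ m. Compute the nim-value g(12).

0

Compute g(0), g(1), … for moves {4, 6}:
g(0) = mex{} = 0
g(1) = mex{} = 0
g(2) = mex{} = 0
g(3) = mex{} = 0
g(4) = mex{0} = 1
g(5) = mex{0} = 1
g(6) = mex{0} = 1
g(7) = mex{0} = 1
g(8) = mex{0,1} = 2
g(9) = mex{0,1} = 2
g(10) = mex{1} = 0
g(11) = mex{1} = 0
g(12) = mex{1,2} = 0
So g(12) = 0.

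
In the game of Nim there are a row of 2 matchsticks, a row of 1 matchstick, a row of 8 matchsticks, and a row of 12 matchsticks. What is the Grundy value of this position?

Nim-sum: 2 ^ 1 ^ 8 ^ 12 = 7.

7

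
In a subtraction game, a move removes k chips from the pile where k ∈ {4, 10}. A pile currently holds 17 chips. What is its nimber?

0

Grundy values for subtraction set {4, 10}:
k:     0  1  2  3  4  5  6  7  8  9 10 11 12 13 14 15 16 17
g(k):  0  0  0  0  1  1  1  1  0  0  2  2  1  1  0  0  0  0
So g(17) = 0.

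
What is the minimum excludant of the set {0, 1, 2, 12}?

3

The values 0, 1, 2 are all present; 3 is the first non-negative integer missing from the set.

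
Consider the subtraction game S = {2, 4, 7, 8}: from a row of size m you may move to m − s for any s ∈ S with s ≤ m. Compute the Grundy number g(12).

Compute g(0), g(1), … for moves {2, 4, 7, 8}:
k:     0  1  2  3  4  5  6  7  8  9 10 11 12
g(k):  0  0  1  1  2  2  0  3  1  4  2  0  0
So g(12) = 0.

0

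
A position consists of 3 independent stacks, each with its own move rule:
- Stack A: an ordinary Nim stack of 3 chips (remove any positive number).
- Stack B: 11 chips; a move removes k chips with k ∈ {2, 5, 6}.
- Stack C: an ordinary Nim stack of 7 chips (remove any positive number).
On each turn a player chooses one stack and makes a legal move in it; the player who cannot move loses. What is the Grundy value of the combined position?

4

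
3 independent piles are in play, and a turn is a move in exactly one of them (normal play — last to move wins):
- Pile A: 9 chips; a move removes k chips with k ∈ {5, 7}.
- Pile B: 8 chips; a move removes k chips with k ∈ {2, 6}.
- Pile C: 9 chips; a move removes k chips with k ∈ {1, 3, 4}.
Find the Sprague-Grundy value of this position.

1

For pile A, compute g(0), g(1), … with moves {5, 7}:
k:     0  1  2  3  4  5  6  7  8  9
g(k):  0  0  0  0  0  1  1  1  1  1
So g(9) = 1.
Build the Grundy sequence for pile B with g(k) = mex{g(k−s) : s ∈ {2, 6}, s ≤ k}:
k:     0  1  2  3  4  5  6  7  8
g(k):  0  0  1  1  0  0  1  1  0
So g(8) = 0.
Grundy values for pile C (subtraction set {1, 3, 4}):
k:     0  1  2  3  4  5  6  7  8  9
g(k):  0  1  0  1  2  3  2  0  1  0
So g(9) = 0.
The value of a disjunctive sum is the nim-sum of the parts.
Combined value = 1 XOR 0 XOR 0 = 1.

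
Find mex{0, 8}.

0 is in the set but 1 is not, so the mex is 1.

1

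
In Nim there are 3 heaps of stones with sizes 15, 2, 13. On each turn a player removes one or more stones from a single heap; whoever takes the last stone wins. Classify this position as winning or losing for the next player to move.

In binary:
  1111  (15)
  0010  (2)
  1101  (13)
  ----
  0000  (0)
The nim-sum is 0, so this is a P-position: the player to move is in a losing position under optimal play.

Losing position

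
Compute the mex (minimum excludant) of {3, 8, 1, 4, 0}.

2

The values 0, 1 are all present; 2 is the first non-negative integer missing from the set.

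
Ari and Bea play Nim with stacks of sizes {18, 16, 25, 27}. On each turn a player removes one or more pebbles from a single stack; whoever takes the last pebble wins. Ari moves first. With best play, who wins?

Nim-sum: 18 ^ 16 ^ 25 ^ 27 = 0.
The nim-sum is 0, so this is a P-position: the player to move is in a losing position under optimal play; Ari is about to move from it and so loses — Bea wins.

Bea wins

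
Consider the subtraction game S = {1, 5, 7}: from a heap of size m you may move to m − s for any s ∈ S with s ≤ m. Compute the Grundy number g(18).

0

Compute g(0), g(1), … for moves {1, 5, 7}:
k:     0  1  2  3  4  5  6  7  8  9 10 11 12 13 14 15 16 17 18
g(k):  0  1  0  1  0  1  0  1  0  1  0  1  0  1  0  1  0  1  0
So g(18) = 0.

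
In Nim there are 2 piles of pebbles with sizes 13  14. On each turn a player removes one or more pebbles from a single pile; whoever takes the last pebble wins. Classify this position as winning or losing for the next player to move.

Winning position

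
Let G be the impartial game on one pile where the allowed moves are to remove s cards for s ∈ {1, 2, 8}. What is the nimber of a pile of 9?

0

Compute g(0), g(1), … for moves {1, 2, 8}:
g(0) = mex{} = 0
g(1) = mex{0} = 1
g(2) = mex{0,1} = 2
g(3) = mex{1,2} = 0
g(4) = mex{0,2} = 1
g(5) = mex{0,1} = 2
g(6) = mex{1,2} = 0
g(7) = mex{0,2} = 1
g(8) = mex{0,1} = 2
g(9) = mex{1,2} = 0
So g(9) = 0.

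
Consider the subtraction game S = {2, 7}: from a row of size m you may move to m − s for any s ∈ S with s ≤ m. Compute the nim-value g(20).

1

Compute g(0), g(1), … for moves {2, 7}:
k:     0  1  2  3  4  5  6  7  8  9 10 11 12 13 14 15 16 17 18 19 20
g(k):  0  0  1  1  0  0  1  1  2  0  0  1  1  0  0  1  1  2  0  0  1
So g(20) = 1.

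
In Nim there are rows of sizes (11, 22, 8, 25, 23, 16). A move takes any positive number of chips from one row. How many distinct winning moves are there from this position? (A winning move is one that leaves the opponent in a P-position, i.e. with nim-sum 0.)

Compute the nim-sum pairwise:
11 ⊕ 22 = 29
29 ⊕ 8 = 21
21 ⊕ 25 = 12
12 ⊕ 23 = 27
27 ⊕ 16 = 11
The overall nim-sum is X = 11. A row of size p has a winning move iff p XOR X < p (reduce it to p XOR X).
  11: 11 XOR 11 = 0 < 11 — winning move (to 0).
  22: 22 XOR 11 = 29 ≥ 22 — no move.
  8: 8 XOR 11 = 3 < 8 — winning move (to 3).
  25: 25 XOR 11 = 18 < 25 — winning move (to 18).
  23: 23 XOR 11 = 28 ≥ 23 — no move.
  16: 16 XOR 11 = 27 ≥ 16 — no move.
That gives 3 winning moves.

3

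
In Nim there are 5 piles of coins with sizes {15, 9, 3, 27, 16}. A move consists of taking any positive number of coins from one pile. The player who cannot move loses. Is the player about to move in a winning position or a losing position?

Winning position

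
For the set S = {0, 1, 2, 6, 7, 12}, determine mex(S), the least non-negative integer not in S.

3

The values 0, 1, 2 are all present; 3 is the first non-negative integer missing from the set.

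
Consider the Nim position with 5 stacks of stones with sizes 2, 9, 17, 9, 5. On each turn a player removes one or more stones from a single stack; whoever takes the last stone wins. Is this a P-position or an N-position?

N-position

Bitwise XOR of the heap sizes:
  00010  (2)
  01001  (9)
  10001  (17)
  01001  (9)
  00101  (5)
  -----
  10110  (22)
The nim-sum is 22 ≠ 0, so this is an N-position: the player to move can win.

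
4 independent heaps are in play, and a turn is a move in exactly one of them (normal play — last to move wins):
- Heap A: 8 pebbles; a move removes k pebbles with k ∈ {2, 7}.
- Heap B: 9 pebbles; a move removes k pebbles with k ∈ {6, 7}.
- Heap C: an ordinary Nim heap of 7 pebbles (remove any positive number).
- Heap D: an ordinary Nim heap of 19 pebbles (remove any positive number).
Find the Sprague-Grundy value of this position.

23

Grundy values for heap A (subtraction set {2, 7}):
g(0) = mex{} = 0
g(1) = mex{} = 0
g(2) = mex{0} = 1
g(3) = mex{0} = 1
g(4) = mex{1} = 0
g(5) = mex{1} = 0
g(6) = mex{0} = 1
g(7) = mex{0} = 1
g(8) = mex{0,1} = 2
So g(8) = 2.
For heap B, compute g(0), g(1), … with moves {6, 7}:
g(0) = mex{} = 0
g(1) = mex{} = 0
g(2) = mex{} = 0
g(3) = mex{} = 0
g(4) = mex{} = 0
g(5) = mex{} = 0
g(6) = mex{0} = 1
g(7) = mex{0} = 1
g(8) = mex{0} = 1
g(9) = mex{0} = 1
So g(9) = 1.
Heap C is a plain Nim heap of size 7, so its Grundy value is 7.
Heap D is a plain Nim heap of size 19, so its Grundy value is 19.
The value of a disjunctive sum is the nim-sum of the parts.
Combined value = 2 XOR 1 XOR 7 XOR 19 = 23.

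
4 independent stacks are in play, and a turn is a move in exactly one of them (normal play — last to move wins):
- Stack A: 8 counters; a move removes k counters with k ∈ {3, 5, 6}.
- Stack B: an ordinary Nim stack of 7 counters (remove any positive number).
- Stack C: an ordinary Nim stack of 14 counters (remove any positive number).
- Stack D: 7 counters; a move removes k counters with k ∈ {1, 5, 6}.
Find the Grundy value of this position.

8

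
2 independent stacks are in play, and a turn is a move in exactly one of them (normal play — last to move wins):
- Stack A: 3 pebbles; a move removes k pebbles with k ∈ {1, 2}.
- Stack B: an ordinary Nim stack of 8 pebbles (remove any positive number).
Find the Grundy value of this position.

Build the Grundy sequence for stack A with g(k) = mex{g(k−s) : s ∈ {1, 2}, s ≤ k}:
g(0) = mex{} = 0
g(1) = mex{0} = 1
g(2) = mex{0,1} = 2
g(3) = mex{1,2} = 0
So g(3) = 0.
Stack B is a plain Nim stack of size 8, so its Grundy value is 8.
By the Sprague-Grundy theorem, the Grundy value of a sum of independent games is the XOR of the component values.
Combined value = 0 XOR 8 = 8.

8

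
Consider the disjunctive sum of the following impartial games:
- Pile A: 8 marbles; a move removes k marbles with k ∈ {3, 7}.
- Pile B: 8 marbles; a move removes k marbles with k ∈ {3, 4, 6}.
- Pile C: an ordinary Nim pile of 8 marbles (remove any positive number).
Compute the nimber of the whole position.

Build the Grundy sequence for pile A with g(k) = mex{g(k−s) : s ∈ {3, 7}, s ≤ k}:
g(0) = mex{} = 0
g(1) = mex{} = 0
g(2) = mex{} = 0
g(3) = mex{0} = 1
g(4) = mex{0} = 1
g(5) = mex{0} = 1
g(6) = mex{1} = 0
g(7) = mex{0,1} = 2
g(8) = mex{0,1} = 2
So g(8) = 2.
Build the Grundy sequence for pile B with g(k) = mex{g(k−s) : s ∈ {3, 4, 6}, s ≤ k}:
k:     0  1  2  3  4  5  6  7  8
g(k):  0  0  0  1  1  1  2  2  2
So g(8) = 2.
Pile C is a plain Nim pile of size 8, so its Grundy value is 8.
The value of a disjunctive sum is the nim-sum of the parts.
Combined value = 2 ⊕ 2 ⊕ 8 = 8.

8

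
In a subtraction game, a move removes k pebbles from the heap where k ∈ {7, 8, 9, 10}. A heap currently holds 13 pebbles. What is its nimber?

1

Compute g(0), g(1), … for moves {7, 8, 9, 10}:
g(0) = mex{} = 0
g(1) = mex{} = 0
g(2) = mex{} = 0
g(3) = mex{} = 0
g(4) = mex{} = 0
g(5) = mex{} = 0
g(6) = mex{} = 0
g(7) = mex{0} = 1
g(8) = mex{0} = 1
g(9) = mex{0} = 1
g(10) = mex{0} = 1
g(11) = mex{0} = 1
g(12) = mex{0} = 1
g(13) = mex{0} = 1
So g(13) = 1.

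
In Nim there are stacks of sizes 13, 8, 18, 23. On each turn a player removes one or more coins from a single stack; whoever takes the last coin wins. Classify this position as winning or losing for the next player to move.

Losing position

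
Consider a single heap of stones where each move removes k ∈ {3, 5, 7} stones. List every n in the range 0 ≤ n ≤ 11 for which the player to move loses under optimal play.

0, 1, 2, 10, 11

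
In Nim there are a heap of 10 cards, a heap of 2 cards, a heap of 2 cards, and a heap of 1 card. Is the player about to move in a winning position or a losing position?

Winning position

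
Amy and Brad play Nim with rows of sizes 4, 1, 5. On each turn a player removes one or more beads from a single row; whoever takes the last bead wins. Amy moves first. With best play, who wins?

Brad wins

Compute the nim-sum pairwise:
4 XOR 1 = 5
5 XOR 5 = 0
The nim-sum is 0, so this is a P-position: the player to move is in a losing position under optimal play; Amy is about to move from it and so loses — Brad wins.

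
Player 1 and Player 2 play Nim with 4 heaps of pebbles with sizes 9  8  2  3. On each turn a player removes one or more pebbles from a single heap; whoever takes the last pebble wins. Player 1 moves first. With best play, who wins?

Player 2 wins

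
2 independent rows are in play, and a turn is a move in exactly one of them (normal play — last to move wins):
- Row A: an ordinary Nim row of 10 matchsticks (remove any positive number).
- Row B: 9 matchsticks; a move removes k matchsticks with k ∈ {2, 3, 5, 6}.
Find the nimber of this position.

10

Row A is a plain Nim row of size 10, so its Grundy value is 10.
Build the Grundy sequence for row B with g(k) = mex{g(k−s) : s ∈ {2, 3, 5, 6}, s ≤ k}:
k:     0  1  2  3  4  5  6  7  8  9
g(k):  0  0  1  1  2  2  3  3  0  0
So g(9) = 0.
By the Sprague-Grundy theorem, the Grundy value of a sum of independent games is the XOR of the component values.
Combined value = 10 XOR 0 = 10.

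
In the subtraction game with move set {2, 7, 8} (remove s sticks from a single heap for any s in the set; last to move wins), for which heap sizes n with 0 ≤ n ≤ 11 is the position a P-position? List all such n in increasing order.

0, 1, 4, 5, 10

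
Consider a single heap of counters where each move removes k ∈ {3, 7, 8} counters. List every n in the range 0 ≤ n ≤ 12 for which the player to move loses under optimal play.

0, 1, 2, 6, 11, 12

Build the Grundy sequence with g(k) = mex{g(k−s) : s ∈ {3, 7, 8}, s ≤ k}:
g(0) = mex{} = 0
g(1) = mex{} = 0
g(2) = mex{} = 0
g(3) = mex{0} = 1
g(4) = mex{0} = 1
g(5) = mex{0} = 1
g(6) = mex{1} = 0
g(7) = mex{0,1} = 2
g(8) = mex{0,1} = 2
g(9) = mex{0} = 1
g(10) = mex{0,1,2} = 3
g(11) = mex{1,2} = 0
g(12) = mex{1} = 0
The P-positions (g = 0) in 0..12 are 0, 1, 2, 6, 11, 12.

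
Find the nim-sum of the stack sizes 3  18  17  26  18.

8

Nim-sum: 3 XOR 18 XOR 17 XOR 26 XOR 18 = 8.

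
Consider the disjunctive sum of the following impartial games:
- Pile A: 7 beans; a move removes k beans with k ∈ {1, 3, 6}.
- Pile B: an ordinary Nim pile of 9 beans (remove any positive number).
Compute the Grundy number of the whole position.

10

Grundy values for pile A (subtraction set {1, 3, 6}):
k:     0  1  2  3  4  5  6  7
g(k):  0  1  0  1  0  1  2  3
So g(7) = 3.
Pile B is a plain Nim pile of size 9, so its Grundy value is 9.
The value of a disjunctive sum is the nim-sum of the parts.
Combined value = 3 ⊕ 9 = 10.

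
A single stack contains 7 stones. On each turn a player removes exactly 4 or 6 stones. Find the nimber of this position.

1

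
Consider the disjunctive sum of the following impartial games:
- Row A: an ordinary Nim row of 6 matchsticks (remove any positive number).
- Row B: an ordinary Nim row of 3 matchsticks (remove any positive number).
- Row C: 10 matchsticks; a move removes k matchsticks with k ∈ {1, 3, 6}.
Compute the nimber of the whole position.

Row A is a plain Nim row of size 6, so its Grundy value is 6.
Row B is a plain Nim row of size 3, so its Grundy value is 3.
Build the Grundy sequence for row C with g(k) = mex{g(k−s) : s ∈ {1, 3, 6}, s ≤ k}:
g(0) = mex{} = 0
g(1) = mex{0} = 1
g(2) = mex{1} = 0
g(3) = mex{0} = 1
g(4) = mex{1} = 0
g(5) = mex{0} = 1
g(6) = mex{0,1} = 2
g(7) = mex{0,1,2} = 3
g(8) = mex{0,1,3} = 2
g(9) = mex{1,2} = 0
g(10) = mex{0,3} = 1
So g(10) = 1.
By the Sprague-Grundy theorem, the Grundy value of a sum of independent games is the XOR of the component values.
Combined value = 6 ⊕ 3 ⊕ 1 = 4.

4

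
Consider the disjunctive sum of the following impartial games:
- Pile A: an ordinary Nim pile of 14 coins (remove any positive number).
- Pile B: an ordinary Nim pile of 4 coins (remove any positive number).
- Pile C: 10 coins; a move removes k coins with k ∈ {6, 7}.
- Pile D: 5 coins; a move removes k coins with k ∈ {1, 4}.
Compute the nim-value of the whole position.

11

Pile A is a plain Nim pile of size 14, so its Grundy value is 14.
Pile B is a plain Nim pile of size 4, so its Grundy value is 4.
For pile C, compute g(0), g(1), … with moves {6, 7}:
g(0) = mex{} = 0
g(1) = mex{} = 0
g(2) = mex{} = 0
g(3) = mex{} = 0
g(4) = mex{} = 0
g(5) = mex{} = 0
g(6) = mex{0} = 1
g(7) = mex{0} = 1
g(8) = mex{0} = 1
g(9) = mex{0} = 1
g(10) = mex{0} = 1
So g(10) = 1.
Build the Grundy sequence for pile D with g(k) = mex{g(k−s) : s ∈ {1, 4}, s ≤ k}:
g(0) = mex{} = 0
g(1) = mex{0} = 1
g(2) = mex{1} = 0
g(3) = mex{0} = 1
g(4) = mex{0,1} = 2
g(5) = mex{1,2} = 0
So g(5) = 0.
By the Sprague-Grundy theorem, the Grundy value of a sum of independent games is the XOR of the component values.
Combined value = 14 ⊕ 4 ⊕ 1 ⊕ 0 = 11.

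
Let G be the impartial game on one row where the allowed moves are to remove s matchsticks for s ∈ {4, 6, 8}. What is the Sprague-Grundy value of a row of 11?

2

Build the Grundy sequence with g(k) = mex{g(k−s) : s ∈ {4, 6, 8}, s ≤ k}:
g(0) = mex{} = 0
g(1) = mex{} = 0
g(2) = mex{} = 0
g(3) = mex{} = 0
g(4) = mex{0} = 1
g(5) = mex{0} = 1
g(6) = mex{0} = 1
g(7) = mex{0} = 1
g(8) = mex{0,1} = 2
g(9) = mex{0,1} = 2
g(10) = mex{0,1} = 2
g(11) = mex{0,1} = 2
So g(11) = 2.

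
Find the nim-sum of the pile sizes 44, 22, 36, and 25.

7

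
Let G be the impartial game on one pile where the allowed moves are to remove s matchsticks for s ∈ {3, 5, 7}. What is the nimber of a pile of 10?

Compute g(0), g(1), … for moves {3, 5, 7}:
k:     0  1  2  3  4  5  6  7  8  9 10
g(k):  0  0  0  1  1  1  2  2  2  3  0
So g(10) = 0.

0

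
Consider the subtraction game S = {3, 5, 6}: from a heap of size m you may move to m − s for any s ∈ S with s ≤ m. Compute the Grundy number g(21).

1

Compute g(0), g(1), … for moves {3, 5, 6}:
k:     0  1  2  3  4  5  6  7  8  9 10 11 12 13 14 15 16 17 18 19 20 21
g(k):  0  0  0  1  1  1  2  2  2  0  0  0  1  1  1  2  2  2  0  0  0  1
So g(21) = 1.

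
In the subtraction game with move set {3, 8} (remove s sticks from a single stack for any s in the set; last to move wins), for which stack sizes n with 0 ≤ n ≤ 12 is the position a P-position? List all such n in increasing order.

Grundy values for subtraction set {3, 8}:
g(0) = mex{} = 0
g(1) = mex{} = 0
g(2) = mex{} = 0
g(3) = mex{0} = 1
g(4) = mex{0} = 1
g(5) = mex{0} = 1
g(6) = mex{1} = 0
g(7) = mex{1} = 0
g(8) = mex{0,1} = 2
g(9) = mex{0} = 1
g(10) = mex{0} = 1
g(11) = mex{1,2} = 0
g(12) = mex{1} = 0
The P-positions (g = 0) in 0..12 are 0, 1, 2, 6, 7, 11, 12.

0, 1, 2, 6, 7, 11, 12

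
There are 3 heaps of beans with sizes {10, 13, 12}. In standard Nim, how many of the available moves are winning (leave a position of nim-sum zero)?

3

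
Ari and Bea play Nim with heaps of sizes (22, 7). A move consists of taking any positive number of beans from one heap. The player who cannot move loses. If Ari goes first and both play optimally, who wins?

Ari wins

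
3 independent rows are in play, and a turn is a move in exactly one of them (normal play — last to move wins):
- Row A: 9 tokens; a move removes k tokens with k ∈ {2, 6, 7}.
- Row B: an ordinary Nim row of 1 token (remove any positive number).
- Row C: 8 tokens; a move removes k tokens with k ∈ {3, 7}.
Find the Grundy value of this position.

3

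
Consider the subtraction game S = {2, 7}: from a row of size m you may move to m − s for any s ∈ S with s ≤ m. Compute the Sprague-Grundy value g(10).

Build the Grundy sequence with g(k) = mex{g(k−s) : s ∈ {2, 7}, s ≤ k}:
k:     0  1  2  3  4  5  6  7  8  9 10
g(k):  0  0  1  1  0  0  1  1  2  0  0
So g(10) = 0.

0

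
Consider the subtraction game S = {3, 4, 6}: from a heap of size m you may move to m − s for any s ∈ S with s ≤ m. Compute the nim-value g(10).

Build the Grundy sequence with g(k) = mex{g(k−s) : s ∈ {3, 4, 6}, s ≤ k}:
k:     0  1  2  3  4  5  6  7  8  9 10
g(k):  0  0  0  1  1  1  2  2  2  0  0
So g(10) = 0.

0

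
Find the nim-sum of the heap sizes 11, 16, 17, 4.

Compute the nim-sum pairwise:
11 ^ 16 = 27
27 ^ 17 = 10
10 ^ 4 = 14

14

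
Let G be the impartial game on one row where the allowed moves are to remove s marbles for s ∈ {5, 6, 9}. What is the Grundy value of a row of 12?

Compute g(0), g(1), … for moves {5, 6, 9}:
g(0) = mex{} = 0
g(1) = mex{} = 0
g(2) = mex{} = 0
g(3) = mex{} = 0
g(4) = mex{} = 0
g(5) = mex{0} = 1
g(6) = mex{0} = 1
g(7) = mex{0} = 1
g(8) = mex{0} = 1
g(9) = mex{0} = 1
g(10) = mex{0,1} = 2
g(11) = mex{0,1} = 2
g(12) = mex{0,1} = 2
So g(12) = 2.

2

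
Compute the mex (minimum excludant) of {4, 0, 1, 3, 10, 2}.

5

The values 0, 1, 2, 3, 4 are all present; 5 is the first non-negative integer missing from the set.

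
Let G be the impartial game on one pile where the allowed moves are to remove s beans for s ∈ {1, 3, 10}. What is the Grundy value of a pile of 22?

1

Grundy values for subtraction set {1, 3, 10}:
k:     0  1  2  3  4  5  6  7  8  9 10 11 12 13 14 15 16 17 18 19 20 21 22
g(k):  0  1  0  1  0  1  0  1  0  1  2  3  2  0  1  0  1  0  1  0  1  0  1
So g(22) = 1.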